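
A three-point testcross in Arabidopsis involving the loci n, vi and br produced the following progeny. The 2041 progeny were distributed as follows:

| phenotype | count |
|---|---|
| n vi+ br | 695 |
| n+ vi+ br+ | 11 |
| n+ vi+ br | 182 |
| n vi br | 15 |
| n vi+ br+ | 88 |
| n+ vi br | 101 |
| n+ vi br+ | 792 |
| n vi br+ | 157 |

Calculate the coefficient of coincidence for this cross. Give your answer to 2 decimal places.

0.68

The two most frequent reciprocal classes, n vi+ br and n+ vi br+, are the parental types, so the F1 was n vi+ br / n+ vi br+.
The two rarest classes, n vi br and n+ vi+ br+, are the double crossovers. Comparing them with the parentals, only the vi allele has switched, so vi is the middle locus and the order is br – vi – n.
br–vi: (189 + 26)/2041 = 0.1053; vi–n: (339 + 26)/2041 = 0.1788.
Expected DCO frequency = 0.1053 × 0.1788 ≈ 0.01883; observed = 26/2041 ≈ 0.01274.
Coefficient of coincidence = 0.01274/0.01883 ≈ 0.68.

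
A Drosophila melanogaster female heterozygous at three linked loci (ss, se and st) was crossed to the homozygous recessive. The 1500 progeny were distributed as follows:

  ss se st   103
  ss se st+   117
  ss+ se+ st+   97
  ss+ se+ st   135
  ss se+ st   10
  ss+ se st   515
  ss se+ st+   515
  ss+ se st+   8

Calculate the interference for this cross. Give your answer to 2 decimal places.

The two most frequent reciprocal classes, ss+ se st and ss se+ st+, are the parental types, so the F1 was ss+ se st / ss se+ st+.
The two rarest classes, ss+ se st+ and ss se+ st, are the double crossovers. Comparing them with the parentals, only the st allele has switched, so st is the middle locus and the order is se – st – ss.
se–st: (252 + 18)/1500 = 0.1800; st–ss: (200 + 18)/1500 = 0.1453.
Expected DCO frequency = 0.1800 × 0.1453 ≈ 0.02615; observed = 18/1500 ≈ 0.01200.
Coefficient of coincidence = 0.01200/0.02615 ≈ 0.46; interference = 1 − 0.46 = 0.54.

0.54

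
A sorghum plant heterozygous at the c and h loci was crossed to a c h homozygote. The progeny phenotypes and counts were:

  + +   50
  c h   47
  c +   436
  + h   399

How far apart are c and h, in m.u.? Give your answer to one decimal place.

The two most frequent classes, + h (399) and c + (436), are the parental types, so the F1 was + h / c +.
The recombinant classes are + + and c h: 50 + 47 = 97.
Recombination frequency = 97/932 = 0.1041 ≈ 10.4%, i.e. 10.4 m.u.

10.4 m.u.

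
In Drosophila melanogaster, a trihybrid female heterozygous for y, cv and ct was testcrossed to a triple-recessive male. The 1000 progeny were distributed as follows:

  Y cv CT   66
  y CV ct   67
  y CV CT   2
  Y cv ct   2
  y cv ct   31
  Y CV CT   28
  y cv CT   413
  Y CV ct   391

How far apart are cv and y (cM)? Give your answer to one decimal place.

The two most frequent reciprocal classes, y cv CT and Y CV ct, are the parental types, so the F1 was y cv CT / Y CV ct.
The two rarest classes, y CV CT and Y cv ct, are the double crossovers. Comparing them with the parentals, only the cv allele has switched, so cv is the middle locus and the order is ct – cv – y.
Crossovers in the cv–y interval produce the single-crossover classes Y cv CT and y CV ct (66 + 67 = 133) plus the double crossovers (4).
RF(cv–y) = (133 + 4) / 1000 = 137/1000 = 0.1370 → 13.7 cM.

13.7 cM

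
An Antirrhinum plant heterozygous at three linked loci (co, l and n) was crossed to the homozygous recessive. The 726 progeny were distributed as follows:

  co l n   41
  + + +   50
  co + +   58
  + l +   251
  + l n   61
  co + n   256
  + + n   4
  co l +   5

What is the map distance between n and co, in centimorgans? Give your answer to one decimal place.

The two most frequent reciprocal classes, co + n and + l +, are the parental types, so the F1 was co + n / + l +.
The two rarest classes, + + n and co l +, are the double crossovers. Comparing them with the parentals, only the co allele has switched, so co is the middle locus and the order is n – co – l.
Crossovers in the n–co interval produce the single-crossover classes co + + and + l n (58 + 61 = 119) plus the double crossovers (9).
RF(n–co) = (119 + 9) / 726 = 128/726 = 0.1763 → 17.6 centimorgans.

17.6 centimorgans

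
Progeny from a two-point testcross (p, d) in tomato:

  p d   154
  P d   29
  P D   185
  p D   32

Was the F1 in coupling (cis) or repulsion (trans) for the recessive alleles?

cis

The two most frequent classes are P D (185) and p d (154); these are the parental (non-recombinant) types.
So the F1 carried P D on one chromosome and p d on the other — the recessive alleles are on the same chromosome (cis / coupling).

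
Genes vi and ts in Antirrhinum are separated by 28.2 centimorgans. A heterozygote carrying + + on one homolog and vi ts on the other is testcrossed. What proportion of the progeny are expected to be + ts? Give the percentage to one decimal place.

A map distance of 28.2 centimorgans corresponds to a recombination frequency of 0.282.
The F1 is + + / vi ts, so + ts is a recombinant gamete class with expected frequency r/2 = 0.282/2 = 0.1410.
That is 0.1410 = 14.1% of the progeny.

14.1%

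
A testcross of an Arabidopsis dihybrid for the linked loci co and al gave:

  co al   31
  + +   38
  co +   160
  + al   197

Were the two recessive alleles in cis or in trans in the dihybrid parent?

trans

The two most frequent classes are + al (197) and co + (160); these are the parental (non-recombinant) types.
So the F1 carried + al on one chromosome and co + on the other — the recessive alleles are on opposite chromosomes (trans / repulsion).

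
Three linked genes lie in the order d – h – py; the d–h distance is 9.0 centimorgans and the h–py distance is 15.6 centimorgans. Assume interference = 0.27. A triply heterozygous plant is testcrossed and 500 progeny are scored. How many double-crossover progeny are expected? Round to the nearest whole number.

Map distances give recombination frequencies of 0.090 and 0.156 for the two intervals.
With interference 0.27 (so coincidence = 0.73), expected double-crossover frequency = 0.090 × 0.156 × 0.73 = 0.01025.
Expected number = 0.01025 × 500 = 5.12 ≈ 5.

5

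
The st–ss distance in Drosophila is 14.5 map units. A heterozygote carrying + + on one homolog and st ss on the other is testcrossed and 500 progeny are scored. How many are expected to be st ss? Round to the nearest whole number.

214

A map distance of 14.5 map units corresponds to a recombination frequency of 0.145.
The F1 is + + / st ss, so st ss is a parental gamete class with expected frequency (1 − r)/2 = 0.855/2 = 0.4275.
Expected number = 0.4275 × 500 = 213.75 ≈ 214.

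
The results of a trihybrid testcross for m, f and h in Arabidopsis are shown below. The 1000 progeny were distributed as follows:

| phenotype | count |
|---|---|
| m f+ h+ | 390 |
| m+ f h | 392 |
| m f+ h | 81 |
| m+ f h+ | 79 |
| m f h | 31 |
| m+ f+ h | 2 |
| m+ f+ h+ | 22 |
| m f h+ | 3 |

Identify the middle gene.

The two most frequent reciprocal classes, m f+ h+ and m+ f h, are the parental types, so the F1 was m f+ h+ / m+ f h.
The two rarest classes, m f h+ and m+ f+ h, are the double crossovers. Comparing them with the parentals, only the f allele has switched, so f is the middle locus and the order is m – f – h.

f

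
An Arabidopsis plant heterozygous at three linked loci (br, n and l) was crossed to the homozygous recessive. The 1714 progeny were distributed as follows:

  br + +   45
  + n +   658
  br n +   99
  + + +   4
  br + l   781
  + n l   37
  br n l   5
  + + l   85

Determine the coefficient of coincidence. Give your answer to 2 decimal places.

The two most frequent reciprocal classes, br + l and + n +, are the parental types, so the F1 was br + l / + n +.
The two rarest classes, br n l and + + +, are the double crossovers. Comparing them with the parentals, only the n allele has switched, so n is the middle locus and the order is br – n – l.
br–n: (184 + 9)/1714 = 0.1126; n–l: (82 + 9)/1714 = 0.0531.
Expected DCO frequency = 0.1126 × 0.0531 ≈ 0.00598; observed = 9/1714 ≈ 0.00525.
Coefficient of coincidence = 0.00525/0.00598 ≈ 0.88.

0.88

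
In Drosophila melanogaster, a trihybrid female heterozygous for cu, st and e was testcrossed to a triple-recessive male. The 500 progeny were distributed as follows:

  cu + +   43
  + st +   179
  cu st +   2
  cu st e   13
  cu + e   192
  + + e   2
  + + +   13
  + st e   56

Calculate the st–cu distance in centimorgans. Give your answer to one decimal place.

The two most frequent reciprocal classes, + st + and cu + e, are the parental types, so the F1 was + st + / cu + e.
The two rarest classes, cu st + and + + e, are the double crossovers. Comparing them with the parentals, only the cu allele has switched, so cu is the middle locus and the order is e – cu – st.
Crossovers in the cu–st interval produce the single-crossover classes + + + and cu st e (13 + 13 = 26) plus the double crossovers (4).
RF(cu–st) = (26 + 4) / 500 = 30/500 = 0.0600 → 6.0 centimorgans.

6.0 centimorgans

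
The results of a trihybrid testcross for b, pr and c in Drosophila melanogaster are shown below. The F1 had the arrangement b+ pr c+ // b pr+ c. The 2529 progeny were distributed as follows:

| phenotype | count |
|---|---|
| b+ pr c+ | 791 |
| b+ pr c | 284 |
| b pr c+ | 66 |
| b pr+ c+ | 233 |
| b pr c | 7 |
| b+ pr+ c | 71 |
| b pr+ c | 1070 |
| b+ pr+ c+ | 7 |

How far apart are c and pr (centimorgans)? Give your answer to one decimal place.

The two rarest classes, b+ pr+ c+ and b pr c, are the double crossovers. Comparing them with the parentals, only the pr allele has switched, so pr is the middle locus and the order is c – pr – b.
Crossovers in the c–pr interval produce the single-crossover classes b+ pr c and b pr+ c+ (284 + 233 = 517) plus the double crossovers (14).
RF(c–pr) = (517 + 14) / 2529 = 531/2529 = 0.2100 → 21.0 centimorgans.

21.0 centimorgans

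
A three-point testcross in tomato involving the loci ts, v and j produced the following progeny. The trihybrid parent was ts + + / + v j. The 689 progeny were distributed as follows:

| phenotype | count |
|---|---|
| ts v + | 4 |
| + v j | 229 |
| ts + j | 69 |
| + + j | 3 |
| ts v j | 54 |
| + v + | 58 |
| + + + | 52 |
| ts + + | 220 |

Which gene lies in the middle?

The two rarest classes, ts v + and + + j, are the double crossovers. Comparing them with the parentals, only the v allele has switched, so v is the middle locus and the order is j – v – ts.

v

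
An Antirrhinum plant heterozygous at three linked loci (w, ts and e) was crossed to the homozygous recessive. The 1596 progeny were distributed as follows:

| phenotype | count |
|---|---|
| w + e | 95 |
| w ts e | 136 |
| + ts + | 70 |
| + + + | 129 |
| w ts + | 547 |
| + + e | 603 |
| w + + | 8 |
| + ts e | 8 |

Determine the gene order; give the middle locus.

ts

The two most frequent reciprocal classes, w ts + and + + e, are the parental types, so the F1 was w ts + / + + e.
The two rarest classes, w + + and + ts e, are the double crossovers. Comparing them with the parentals, only the ts allele has switched, so ts is the middle locus and the order is e – ts – w.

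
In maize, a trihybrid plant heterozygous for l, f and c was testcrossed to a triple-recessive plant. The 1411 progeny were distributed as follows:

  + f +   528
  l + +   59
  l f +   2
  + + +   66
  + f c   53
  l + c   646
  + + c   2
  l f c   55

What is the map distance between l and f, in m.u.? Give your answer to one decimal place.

8.9 m.u.

The two most frequent reciprocal classes, l + c and + f +, are the parental types, so the F1 was l + c / + f +.
The two rarest classes, + + c and l f +, are the double crossovers. Comparing them with the parentals, only the l allele has switched, so l is the middle locus and the order is f – l – c.
Crossovers in the f–l interval produce the single-crossover classes l f c and + + + (55 + 66 = 121) plus the double crossovers (4).
RF(f–l) = (121 + 4) / 1411 = 125/1411 = 0.0886 → 8.9 m.u.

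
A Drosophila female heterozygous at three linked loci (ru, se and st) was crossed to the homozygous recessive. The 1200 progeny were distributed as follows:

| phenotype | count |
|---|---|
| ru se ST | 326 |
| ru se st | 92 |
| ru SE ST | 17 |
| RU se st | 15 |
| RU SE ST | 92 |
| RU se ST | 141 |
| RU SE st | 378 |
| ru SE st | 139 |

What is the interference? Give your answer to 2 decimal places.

The two most frequent reciprocal classes, ru se ST and RU SE st, are the parental types, so the F1 was ru se ST / RU SE st.
The two rarest classes, ru SE ST and RU se st, are the double crossovers. Comparing them with the parentals, only the se allele has switched, so se is the middle locus and the order is ru – se – st.
ru–se: (280 + 32)/1200 = 0.2600; se–st: (184 + 32)/1200 = 0.1800.
Expected DCO frequency = 0.2600 × 0.1800 ≈ 0.04680; observed = 32/1200 ≈ 0.02667.
Coefficient of coincidence = 0.02667/0.04680 ≈ 0.57; interference = 1 − 0.57 = 0.43.

0.43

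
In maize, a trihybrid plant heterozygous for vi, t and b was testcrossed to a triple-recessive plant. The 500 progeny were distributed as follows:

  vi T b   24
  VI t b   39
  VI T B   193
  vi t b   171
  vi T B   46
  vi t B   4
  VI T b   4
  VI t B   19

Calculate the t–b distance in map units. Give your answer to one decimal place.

10.2 map units

The two most frequent reciprocal classes, VI T B and vi t b, are the parental types, so the F1 was VI T B / vi t b.
The two rarest classes, VI T b and vi t B, are the double crossovers. Comparing them with the parentals, only the b allele has switched, so b is the middle locus and the order is t – b – vi.
Crossovers in the t–b interval produce the single-crossover classes VI t B and vi T b (19 + 24 = 43) plus the double crossovers (8).
RF(t–b) = (43 + 8) / 500 = 51/500 = 0.1020 → 10.2 map units.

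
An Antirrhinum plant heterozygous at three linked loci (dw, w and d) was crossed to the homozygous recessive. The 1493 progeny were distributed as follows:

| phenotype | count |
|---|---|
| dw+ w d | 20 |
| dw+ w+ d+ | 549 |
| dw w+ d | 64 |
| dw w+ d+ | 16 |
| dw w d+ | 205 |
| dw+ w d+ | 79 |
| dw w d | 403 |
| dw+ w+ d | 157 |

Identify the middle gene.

The two most frequent reciprocal classes, dw w d and dw+ w+ d+, are the parental types, so the F1 was dw w d / dw+ w+ d+.
The two rarest classes, dw+ w d and dw w+ d+, are the double crossovers. Comparing them with the parentals, only the dw allele has switched, so dw is the middle locus and the order is w – dw – d.

dw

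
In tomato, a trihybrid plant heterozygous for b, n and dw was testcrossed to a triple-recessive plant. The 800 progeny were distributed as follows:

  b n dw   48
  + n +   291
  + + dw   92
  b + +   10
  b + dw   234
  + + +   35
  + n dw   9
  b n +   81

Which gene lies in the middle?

dw

The two most frequent reciprocal classes, b + dw and + n +, are the parental types, so the F1 was b + dw / + n +.
The two rarest classes, b + + and + n dw, are the double crossovers. Comparing them with the parentals, only the dw allele has switched, so dw is the middle locus and the order is b – dw – n.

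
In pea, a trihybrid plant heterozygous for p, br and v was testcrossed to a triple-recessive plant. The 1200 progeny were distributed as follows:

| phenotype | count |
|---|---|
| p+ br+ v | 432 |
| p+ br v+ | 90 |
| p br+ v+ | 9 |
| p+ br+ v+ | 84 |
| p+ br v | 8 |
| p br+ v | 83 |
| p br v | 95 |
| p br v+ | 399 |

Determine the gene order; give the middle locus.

br

The two most frequent reciprocal classes, p br v+ and p+ br+ v, are the parental types, so the F1 was p br v+ / p+ br+ v.
The two rarest classes, p br+ v+ and p+ br v, are the double crossovers. Comparing them with the parentals, only the br allele has switched, so br is the middle locus and the order is p – br – v.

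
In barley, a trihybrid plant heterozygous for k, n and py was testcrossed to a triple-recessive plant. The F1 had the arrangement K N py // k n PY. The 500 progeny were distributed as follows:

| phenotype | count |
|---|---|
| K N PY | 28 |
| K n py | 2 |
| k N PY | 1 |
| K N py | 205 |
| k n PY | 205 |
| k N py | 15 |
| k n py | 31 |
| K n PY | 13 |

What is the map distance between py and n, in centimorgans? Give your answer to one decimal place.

The two rarest classes, K n py and k N PY, are the double crossovers. Comparing them with the parentals, only the n allele has switched, so n is the middle locus and the order is py – n – k.
Crossovers in the py–n interval produce the single-crossover classes K N PY and k n py (28 + 31 = 59) plus the double crossovers (3).
RF(py–n) = (59 + 3) / 500 = 62/500 = 0.1240 → 12.4 centimorgans.

12.4 centimorgans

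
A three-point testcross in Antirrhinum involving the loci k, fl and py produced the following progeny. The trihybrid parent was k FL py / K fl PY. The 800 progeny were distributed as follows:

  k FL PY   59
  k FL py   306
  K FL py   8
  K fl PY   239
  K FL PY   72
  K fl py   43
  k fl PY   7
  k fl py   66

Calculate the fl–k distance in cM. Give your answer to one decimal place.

19.1 cM

The two rarest classes, K FL py and k fl PY, are the double crossovers. Comparing them with the parentals, only the k allele has switched, so k is the middle locus and the order is py – k – fl.
Crossovers in the k–fl interval produce the single-crossover classes k fl py and K FL PY (66 + 72 = 138) plus the double crossovers (15).
RF(k–fl) = (138 + 15) / 800 = 153/800 = 0.1913 → 19.1 cM.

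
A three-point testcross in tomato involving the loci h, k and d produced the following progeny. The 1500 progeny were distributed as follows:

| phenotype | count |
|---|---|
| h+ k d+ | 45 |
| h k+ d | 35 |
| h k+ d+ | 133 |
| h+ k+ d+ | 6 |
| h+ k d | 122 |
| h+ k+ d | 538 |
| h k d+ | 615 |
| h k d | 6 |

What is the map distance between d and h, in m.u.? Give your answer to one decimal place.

6.1 m.u.

The two most frequent reciprocal classes, h+ k+ d and h k d+, are the parental types, so the F1 was h+ k+ d / h k d+.
The two rarest classes, h+ k+ d+ and h k d, are the double crossovers. Comparing them with the parentals, only the d allele has switched, so d is the middle locus and the order is k – d – h.
Crossovers in the d–h interval produce the single-crossover classes h k+ d and h+ k d+ (35 + 45 = 80) plus the double crossovers (12).
RF(d–h) = (80 + 12) / 1500 = 92/1500 = 0.0613 → 6.1 m.u.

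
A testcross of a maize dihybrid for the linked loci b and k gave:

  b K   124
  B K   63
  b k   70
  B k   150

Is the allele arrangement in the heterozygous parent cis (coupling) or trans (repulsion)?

The two most frequent classes are B k (150) and b K (124); these are the parental (non-recombinant) types.
So the F1 carried B k on one chromosome and b K on the other — the recessive alleles are on opposite chromosomes (trans / repulsion).

trans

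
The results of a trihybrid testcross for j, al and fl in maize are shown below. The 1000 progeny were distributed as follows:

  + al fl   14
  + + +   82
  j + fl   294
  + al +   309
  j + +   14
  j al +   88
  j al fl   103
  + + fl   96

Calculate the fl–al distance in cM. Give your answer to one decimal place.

The two most frequent reciprocal classes, j + fl and + al +, are the parental types, so the F1 was j + fl / + al +.
The two rarest classes, j + + and + al fl, are the double crossovers. Comparing them with the parentals, only the fl allele has switched, so fl is the middle locus and the order is al – fl – j.
Crossovers in the al–fl interval produce the single-crossover classes j al fl and + + + (103 + 82 = 185) plus the double crossovers (28).
RF(al–fl) = (185 + 28) / 1000 = 213/1000 = 0.2130 → 21.3 cM.

21.3 cM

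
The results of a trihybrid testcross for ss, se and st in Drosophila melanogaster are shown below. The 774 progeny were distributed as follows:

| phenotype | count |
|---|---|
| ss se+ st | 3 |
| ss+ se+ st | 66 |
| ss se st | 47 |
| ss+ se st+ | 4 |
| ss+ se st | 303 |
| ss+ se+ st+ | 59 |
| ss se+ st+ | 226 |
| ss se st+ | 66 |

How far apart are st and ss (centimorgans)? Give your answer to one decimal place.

The two most frequent reciprocal classes, ss se+ st+ and ss+ se st, are the parental types, so the F1 was ss se+ st+ / ss+ se st.
The two rarest classes, ss se+ st and ss+ se st+, are the double crossovers. Comparing them with the parentals, only the st allele has switched, so st is the middle locus and the order is ss – st – se.
Crossovers in the ss–st interval produce the single-crossover classes ss+ se+ st+ and ss se st (59 + 47 = 106) plus the double crossovers (7).
RF(ss–st) = (106 + 7) / 774 = 113/774 = 0.1460 → 14.6 centimorgans.

14.6 centimorgans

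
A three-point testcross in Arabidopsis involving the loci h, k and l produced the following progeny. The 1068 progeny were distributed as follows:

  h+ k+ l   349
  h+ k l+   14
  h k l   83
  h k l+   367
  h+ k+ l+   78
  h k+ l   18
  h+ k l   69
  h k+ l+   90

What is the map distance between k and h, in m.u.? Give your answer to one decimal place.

17.9 m.u.

The two most frequent reciprocal classes, h k l+ and h+ k+ l, are the parental types, so the F1 was h k l+ / h+ k+ l.
The two rarest classes, h+ k l+ and h k+ l, are the double crossovers. Comparing them with the parentals, only the h allele has switched, so h is the middle locus and the order is l – h – k.
Crossovers in the h–k interval produce the single-crossover classes h k+ l+ and h+ k l (90 + 69 = 159) plus the double crossovers (32).
RF(h–k) = (159 + 32) / 1068 = 191/1068 = 0.1788 → 17.9 m.u.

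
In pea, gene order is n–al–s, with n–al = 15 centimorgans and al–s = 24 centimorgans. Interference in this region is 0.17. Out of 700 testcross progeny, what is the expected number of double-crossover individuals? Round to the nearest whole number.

Map distances give recombination frequencies of 0.150 and 0.240 for the two intervals.
With interference 0.17 (so coincidence = 0.83), expected double-crossover frequency = 0.150 × 0.240 × 0.83 = 0.02988.
Expected number = 0.02988 × 700 = 20.92 ≈ 21.

21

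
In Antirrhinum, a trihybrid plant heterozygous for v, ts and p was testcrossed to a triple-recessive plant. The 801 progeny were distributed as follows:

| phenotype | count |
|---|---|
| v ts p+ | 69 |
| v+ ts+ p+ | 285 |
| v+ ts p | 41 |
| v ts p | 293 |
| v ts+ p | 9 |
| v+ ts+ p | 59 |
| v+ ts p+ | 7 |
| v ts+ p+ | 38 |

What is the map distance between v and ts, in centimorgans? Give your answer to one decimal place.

11.9 centimorgans

The two most frequent reciprocal classes, v ts p and v+ ts+ p+, are the parental types, so the F1 was v ts p / v+ ts+ p+.
The two rarest classes, v ts+ p and v+ ts p+, are the double crossovers. Comparing them with the parentals, only the ts allele has switched, so ts is the middle locus and the order is v – ts – p.
Crossovers in the v–ts interval produce the single-crossover classes v+ ts p and v ts+ p+ (41 + 38 = 79) plus the double crossovers (16).
RF(v–ts) = (79 + 16) / 801 = 95/801 = 0.1186 → 11.9 centimorgans.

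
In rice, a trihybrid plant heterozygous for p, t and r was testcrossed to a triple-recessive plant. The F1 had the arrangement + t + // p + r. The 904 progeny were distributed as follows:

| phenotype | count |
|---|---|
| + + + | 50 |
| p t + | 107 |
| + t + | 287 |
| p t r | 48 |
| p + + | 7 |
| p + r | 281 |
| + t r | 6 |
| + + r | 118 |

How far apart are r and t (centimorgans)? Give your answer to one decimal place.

The two rarest classes, + t r and p + +, are the double crossovers. Comparing them with the parentals, only the r allele has switched, so r is the middle locus and the order is p – r – t.
Crossovers in the r–t interval produce the single-crossover classes + + + and p t r (50 + 48 = 98) plus the double crossovers (13).
RF(r–t) = (98 + 13) / 904 = 111/904 = 0.1228 → 12.3 centimorgans.

12.3 centimorgans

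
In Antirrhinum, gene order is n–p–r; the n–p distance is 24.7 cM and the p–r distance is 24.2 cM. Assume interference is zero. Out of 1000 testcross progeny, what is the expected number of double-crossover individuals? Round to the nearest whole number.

Map distances give recombination frequencies of 0.247 and 0.242 for the two intervals.
With no interference, expected double-crossover frequency = 0.247 × 0.242 = 0.05977.
Expected number = 0.05977 × 1000 = 59.77 ≈ 60.

60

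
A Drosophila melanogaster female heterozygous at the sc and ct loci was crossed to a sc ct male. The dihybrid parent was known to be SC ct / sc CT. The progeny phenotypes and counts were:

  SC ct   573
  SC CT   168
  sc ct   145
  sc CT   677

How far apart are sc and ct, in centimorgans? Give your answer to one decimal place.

The recombinant classes are SC CT and sc ct: 168 + 145 = 313.
Recombination frequency = 313/1563 = 0.2003 ≈ 20.0%, i.e. 20.0 centimorgans.

20.0 centimorgans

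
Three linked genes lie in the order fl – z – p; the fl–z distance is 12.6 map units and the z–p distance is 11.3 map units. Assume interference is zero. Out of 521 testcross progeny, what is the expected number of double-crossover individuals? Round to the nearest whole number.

7

Map distances give recombination frequencies of 0.126 and 0.113 for the two intervals.
With no interference, expected double-crossover frequency = 0.126 × 0.113 = 0.01424.
Expected number = 0.01424 × 521 = 7.42 ≈ 7.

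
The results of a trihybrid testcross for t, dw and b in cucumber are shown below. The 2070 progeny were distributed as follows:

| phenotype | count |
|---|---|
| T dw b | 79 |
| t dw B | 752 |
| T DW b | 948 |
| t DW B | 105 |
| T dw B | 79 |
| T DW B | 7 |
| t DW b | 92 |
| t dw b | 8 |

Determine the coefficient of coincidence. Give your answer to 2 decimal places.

The two most frequent reciprocal classes, t dw B and T DW b, are the parental types, so the F1 was t dw B / T DW b.
The two rarest classes, t dw b and T DW B, are the double crossovers. Comparing them with the parentals, only the b allele has switched, so b is the middle locus and the order is t – b – dw.
t–b: (171 + 15)/2070 = 0.0899; b–dw: (184 + 15)/2070 = 0.0961.
Expected DCO frequency = 0.0899 × 0.0961 ≈ 0.00864; observed = 15/2070 ≈ 0.00725.
Coefficient of coincidence = 0.00725/0.00864 ≈ 0.84.

0.84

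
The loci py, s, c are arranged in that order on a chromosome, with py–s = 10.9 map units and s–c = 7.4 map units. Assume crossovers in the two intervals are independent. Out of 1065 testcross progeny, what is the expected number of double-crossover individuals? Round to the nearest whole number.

Map distances give recombination frequencies of 0.109 and 0.074 for the two intervals.
With no interference, expected double-crossover frequency = 0.109 × 0.074 = 0.00807.
Expected number = 0.00807 × 1065 = 8.59 ≈ 9.

9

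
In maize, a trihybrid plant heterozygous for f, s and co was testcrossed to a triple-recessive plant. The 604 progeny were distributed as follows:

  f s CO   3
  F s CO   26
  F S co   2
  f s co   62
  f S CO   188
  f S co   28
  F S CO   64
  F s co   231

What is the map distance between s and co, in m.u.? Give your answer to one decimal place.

The two most frequent reciprocal classes, f S CO and F s co, are the parental types, so the F1 was f S CO / F s co.
The two rarest classes, f s CO and F S co, are the double crossovers. Comparing them with the parentals, only the s allele has switched, so s is the middle locus and the order is f – s – co.
Crossovers in the s–co interval produce the single-crossover classes f S co and F s CO (28 + 26 = 54) plus the double crossovers (5).
RF(s–co) = (54 + 5) / 604 = 59/604 = 0.0977 → 9.8 m.u.

9.8 m.u.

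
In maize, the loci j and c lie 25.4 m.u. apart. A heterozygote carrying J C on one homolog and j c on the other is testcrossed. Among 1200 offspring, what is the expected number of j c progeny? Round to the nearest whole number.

A map distance of 25.4 m.u. corresponds to a recombination frequency of 0.254.
The F1 is J C / j c, so j c is a parental gamete class with expected frequency (1 − r)/2 = 0.746/2 = 0.3730.
Expected number = 0.3730 × 1200 = 447.60 ≈ 448.

448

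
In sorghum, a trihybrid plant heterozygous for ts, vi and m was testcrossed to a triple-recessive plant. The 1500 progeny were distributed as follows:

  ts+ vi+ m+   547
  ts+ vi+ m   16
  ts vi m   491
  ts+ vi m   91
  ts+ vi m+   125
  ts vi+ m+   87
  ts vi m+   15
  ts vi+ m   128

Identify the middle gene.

m

The two most frequent reciprocal classes, ts vi m and ts+ vi+ m+, are the parental types, so the F1 was ts vi m / ts+ vi+ m+.
The two rarest classes, ts vi m+ and ts+ vi+ m, are the double crossovers. Comparing them with the parentals, only the m allele has switched, so m is the middle locus and the order is vi – m – ts.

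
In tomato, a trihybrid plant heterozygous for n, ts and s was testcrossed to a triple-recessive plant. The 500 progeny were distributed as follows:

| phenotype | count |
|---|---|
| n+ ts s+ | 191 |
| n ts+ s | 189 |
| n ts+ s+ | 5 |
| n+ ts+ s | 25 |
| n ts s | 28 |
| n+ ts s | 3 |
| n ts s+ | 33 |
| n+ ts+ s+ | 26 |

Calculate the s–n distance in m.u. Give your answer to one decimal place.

The two most frequent reciprocal classes, n+ ts s+ and n ts+ s, are the parental types, so the F1 was n+ ts s+ / n ts+ s.
The two rarest classes, n+ ts s and n ts+ s+, are the double crossovers. Comparing them with the parentals, only the s allele has switched, so s is the middle locus and the order is ts – s – n.
Crossovers in the s–n interval produce the single-crossover classes n ts s+ and n+ ts+ s (33 + 25 = 58) plus the double crossovers (8).
RF(s–n) = (58 + 8) / 500 = 66/500 = 0.1320 → 13.2 m.u.

13.2 m.u.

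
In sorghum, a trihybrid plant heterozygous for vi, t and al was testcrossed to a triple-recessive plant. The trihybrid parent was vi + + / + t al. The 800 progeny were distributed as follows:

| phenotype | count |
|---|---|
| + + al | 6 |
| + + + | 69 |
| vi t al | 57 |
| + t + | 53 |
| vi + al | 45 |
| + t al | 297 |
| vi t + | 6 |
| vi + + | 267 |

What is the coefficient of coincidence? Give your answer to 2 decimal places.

The two rarest classes, vi t + and + + al, are the double crossovers. Comparing them with the parentals, only the t allele has switched, so t is the middle locus and the order is vi – t – al.
vi–t: (126 + 12)/800 = 0.1725; t–al: (98 + 12)/800 = 0.1375.
Expected DCO frequency = 0.1725 × 0.1375 ≈ 0.02372; observed = 12/800 ≈ 0.01500.
Coefficient of coincidence = 0.01500/0.02372 ≈ 0.63.

0.63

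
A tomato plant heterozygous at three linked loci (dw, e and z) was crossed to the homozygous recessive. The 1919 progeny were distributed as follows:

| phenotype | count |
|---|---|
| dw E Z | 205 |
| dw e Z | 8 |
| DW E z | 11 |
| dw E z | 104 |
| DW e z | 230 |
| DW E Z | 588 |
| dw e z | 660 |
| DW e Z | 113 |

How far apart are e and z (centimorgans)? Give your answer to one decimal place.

The two most frequent reciprocal classes, dw e z and DW E Z, are the parental types, so the F1 was dw e z / DW E Z.
The two rarest classes, dw e Z and DW E z, are the double crossovers. Comparing them with the parentals, only the z allele has switched, so z is the middle locus and the order is e – z – dw.
Crossovers in the e–z interval produce the single-crossover classes dw E z and DW e Z (104 + 113 = 217) plus the double crossovers (19).
RF(e–z) = (217 + 19) / 1919 = 236/1919 = 0.1230 → 12.3 centimorgans.

12.3 centimorgans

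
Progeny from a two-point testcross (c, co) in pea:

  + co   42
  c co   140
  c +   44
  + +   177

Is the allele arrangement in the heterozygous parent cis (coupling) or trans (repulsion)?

The two most frequent classes are + + (177) and c co (140); these are the parental (non-recombinant) types.
So the F1 carried + + on one chromosome and c co on the other — the recessive alleles are on the same chromosome (cis / coupling).

cis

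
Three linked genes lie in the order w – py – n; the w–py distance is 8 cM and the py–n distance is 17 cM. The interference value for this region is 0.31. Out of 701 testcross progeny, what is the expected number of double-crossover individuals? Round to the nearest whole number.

7

Map distances give recombination frequencies of 0.080 and 0.170 for the two intervals.
With interference 0.31 (so coincidence = 0.69), expected double-crossover frequency = 0.080 × 0.170 × 0.69 = 0.00938.
Expected number = 0.00938 × 701 = 6.58 ≈ 7.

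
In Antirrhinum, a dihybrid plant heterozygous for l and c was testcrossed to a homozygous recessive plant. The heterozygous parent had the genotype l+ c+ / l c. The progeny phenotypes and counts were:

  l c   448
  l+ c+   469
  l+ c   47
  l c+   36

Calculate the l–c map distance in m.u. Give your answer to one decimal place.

8.3 m.u.

The recombinant classes are l+ c and l c+: 47 + 36 = 83.
Recombination frequency = 83/1000 = 0.0830 ≈ 8.3%, i.e. 8.3 m.u.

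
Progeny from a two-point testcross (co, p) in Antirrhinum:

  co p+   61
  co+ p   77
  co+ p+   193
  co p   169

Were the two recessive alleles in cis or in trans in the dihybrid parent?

cis

The two most frequent classes are co+ p+ (193) and co p (169); these are the parental (non-recombinant) types.
So the F1 carried co+ p+ on one chromosome and co p on the other — the recessive alleles are on the same chromosome (cis / coupling).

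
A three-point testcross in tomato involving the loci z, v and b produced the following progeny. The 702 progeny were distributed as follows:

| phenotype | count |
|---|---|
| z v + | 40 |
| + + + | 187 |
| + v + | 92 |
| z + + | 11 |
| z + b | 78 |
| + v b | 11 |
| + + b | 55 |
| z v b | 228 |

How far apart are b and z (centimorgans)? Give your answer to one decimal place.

16.7 centimorgans

The two most frequent reciprocal classes, + + + and z v b, are the parental types, so the F1 was + + + / z v b.
The two rarest classes, z + + and + v b, are the double crossovers. Comparing them with the parentals, only the z allele has switched, so z is the middle locus and the order is v – z – b.
Crossovers in the z–b interval produce the single-crossover classes + + b and z v + (55 + 40 = 95) plus the double crossovers (22).
RF(z–b) = (95 + 22) / 702 = 117/702 = 0.1667 → 16.7 centimorgans.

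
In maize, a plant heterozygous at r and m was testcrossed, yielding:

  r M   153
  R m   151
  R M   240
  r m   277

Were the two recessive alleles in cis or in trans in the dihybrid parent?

The two most frequent classes are R M (240) and r m (277); these are the parental (non-recombinant) types.
So the F1 carried R M on one chromosome and r m on the other — the recessive alleles are on the same chromosome (cis / coupling).

cis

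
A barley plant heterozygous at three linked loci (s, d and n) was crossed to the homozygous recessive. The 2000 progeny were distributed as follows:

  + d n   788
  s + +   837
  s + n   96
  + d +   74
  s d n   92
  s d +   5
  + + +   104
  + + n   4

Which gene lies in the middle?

The two most frequent reciprocal classes, s + + and + d n, are the parental types, so the F1 was s + + / + d n.
The two rarest classes, s d + and + + n, are the double crossovers. Comparing them with the parentals, only the d allele has switched, so d is the middle locus and the order is s – d – n.

d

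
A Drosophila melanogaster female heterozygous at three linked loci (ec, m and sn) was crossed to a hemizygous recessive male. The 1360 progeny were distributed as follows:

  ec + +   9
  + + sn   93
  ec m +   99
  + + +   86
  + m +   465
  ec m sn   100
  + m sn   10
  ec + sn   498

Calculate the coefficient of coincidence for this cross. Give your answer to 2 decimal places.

0.60

The two most frequent reciprocal classes, ec + sn and + m +, are the parental types, so the F1 was ec + sn / + m +.
The two rarest classes, ec + + and + m sn, are the double crossovers. Comparing them with the parentals, only the sn allele has switched, so sn is the middle locus and the order is ec – sn – m.
ec–sn: (192 + 19)/1360 = 0.1551; sn–m: (186 + 19)/1360 = 0.1507.
Expected DCO frequency = 0.1551 × 0.1507 ≈ 0.02337; observed = 19/1360 ≈ 0.01397.
Coefficient of coincidence = 0.01397/0.02337 ≈ 0.60.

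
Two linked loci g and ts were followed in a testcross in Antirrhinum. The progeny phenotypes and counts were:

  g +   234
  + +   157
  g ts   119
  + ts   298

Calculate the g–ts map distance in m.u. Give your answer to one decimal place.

The two most frequent classes, + ts (298) and g + (234), are the parental types, so the F1 was + ts / g +.
The recombinant classes are + + and g ts: 157 + 119 = 276.
Recombination frequency = 276/808 = 0.3416 ≈ 34.2%, i.e. 34.2 m.u.

34.2 m.u.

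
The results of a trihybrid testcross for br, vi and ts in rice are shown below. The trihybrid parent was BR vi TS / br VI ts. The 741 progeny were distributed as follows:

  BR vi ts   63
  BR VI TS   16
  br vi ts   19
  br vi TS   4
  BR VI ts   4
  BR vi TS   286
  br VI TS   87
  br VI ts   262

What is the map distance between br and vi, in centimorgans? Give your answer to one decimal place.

The two rarest classes, br vi TS and BR VI ts, are the double crossovers. Comparing them with the parentals, only the br allele has switched, so br is the middle locus and the order is ts – br – vi.
Crossovers in the br–vi interval produce the single-crossover classes BR VI TS and br vi ts (16 + 19 = 35) plus the double crossovers (8).
RF(br–vi) = (35 + 8) / 741 = 43/741 = 0.0580 → 5.8 centimorgans.

5.8 centimorgans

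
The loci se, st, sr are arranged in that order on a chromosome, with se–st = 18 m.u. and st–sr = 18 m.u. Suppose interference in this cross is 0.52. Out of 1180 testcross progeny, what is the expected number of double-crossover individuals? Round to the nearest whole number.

18

Map distances give recombination frequencies of 0.180 and 0.180 for the two intervals.
With interference 0.52 (so coincidence = 0.48), expected double-crossover frequency = 0.180 × 0.180 × 0.48 = 0.01555.
Expected number = 0.01555 × 1180 = 18.35 ≈ 18.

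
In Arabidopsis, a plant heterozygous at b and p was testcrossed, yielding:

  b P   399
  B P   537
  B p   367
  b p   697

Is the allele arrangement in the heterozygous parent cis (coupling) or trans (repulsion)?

The two most frequent classes are B P (537) and b p (697); these are the parental (non-recombinant) types.
So the F1 carried B P on one chromosome and b p on the other — the recessive alleles are on the same chromosome (cis / coupling).

cis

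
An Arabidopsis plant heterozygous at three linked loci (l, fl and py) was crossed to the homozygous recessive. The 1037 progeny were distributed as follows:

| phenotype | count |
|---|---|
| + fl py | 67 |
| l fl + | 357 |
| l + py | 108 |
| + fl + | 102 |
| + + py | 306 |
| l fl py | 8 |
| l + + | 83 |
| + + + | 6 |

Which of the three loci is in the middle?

py

The two most frequent reciprocal classes, + + py and l fl +, are the parental types, so the F1 was + + py / l fl +.
The two rarest classes, + + + and l fl py, are the double crossovers. Comparing them with the parentals, only the py allele has switched, so py is the middle locus and the order is fl – py – l.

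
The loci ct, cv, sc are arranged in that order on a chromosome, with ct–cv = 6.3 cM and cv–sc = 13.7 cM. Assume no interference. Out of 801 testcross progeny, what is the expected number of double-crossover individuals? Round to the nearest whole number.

Map distances give recombination frequencies of 0.063 and 0.137 for the two intervals.
With no interference, expected double-crossover frequency = 0.063 × 0.137 = 0.00863.
Expected number = 0.00863 × 801 = 6.91 ≈ 7.

7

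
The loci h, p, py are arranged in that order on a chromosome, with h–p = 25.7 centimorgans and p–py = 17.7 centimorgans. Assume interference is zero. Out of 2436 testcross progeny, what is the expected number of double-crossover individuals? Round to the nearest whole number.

111

Map distances give recombination frequencies of 0.257 and 0.177 for the two intervals.
With no interference, expected double-crossover frequency = 0.257 × 0.177 = 0.04549.
Expected number = 0.04549 × 2436 = 110.81 ≈ 111.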